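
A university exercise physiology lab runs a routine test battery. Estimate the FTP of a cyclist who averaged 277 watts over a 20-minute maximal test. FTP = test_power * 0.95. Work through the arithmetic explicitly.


FTP = 277 * 0.95 = 263.15 W

263.15 W


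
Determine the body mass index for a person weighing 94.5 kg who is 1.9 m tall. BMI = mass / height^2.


BMI = mass / height^2
= 94.5 / 1.9^2
= 94.5 / 3.61
= 26.18 kg/m^2

26.18 kg/m^2


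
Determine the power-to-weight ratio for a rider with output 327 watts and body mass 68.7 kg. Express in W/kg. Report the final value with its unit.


P/W = 327 / 68.7 = 4.76 W/kg

4.76 W/kg


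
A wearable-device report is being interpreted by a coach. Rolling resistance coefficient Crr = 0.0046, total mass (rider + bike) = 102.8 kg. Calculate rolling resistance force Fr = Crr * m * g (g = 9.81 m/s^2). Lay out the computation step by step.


Fr = Crr * m * g
= 0.0046 * 102.8 * 9.81
= 4.639 N

4.639 N


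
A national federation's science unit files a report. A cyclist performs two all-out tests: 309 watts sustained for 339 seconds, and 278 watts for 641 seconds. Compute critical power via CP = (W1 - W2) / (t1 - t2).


W1 = P1 * t1 = 309 * 339 = 104751 J
W2 = P2 * t2 = 278 * 641 = 178198 J
CP = (104751 - 178198) / (339 - 641)
= 243.2 W

243.2 W


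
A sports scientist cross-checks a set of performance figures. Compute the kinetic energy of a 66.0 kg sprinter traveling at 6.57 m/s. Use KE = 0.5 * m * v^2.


Velocity squared = 43.1649
KE = 0.5 * 66.0 * 43.1649 = 1424.44 J

1424.44 J


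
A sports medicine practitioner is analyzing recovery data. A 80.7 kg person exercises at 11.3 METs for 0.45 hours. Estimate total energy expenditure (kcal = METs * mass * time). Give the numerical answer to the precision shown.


Energy = METs * mass(kg) * time(h)
= 11.3 * 80.7 * 0.45
= 410.36 kcal

410.36 kcal


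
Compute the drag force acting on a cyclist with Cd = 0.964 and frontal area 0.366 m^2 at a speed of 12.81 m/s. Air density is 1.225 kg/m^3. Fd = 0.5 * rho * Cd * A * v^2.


Step 1: v^2 = 164.0961
Step 2: Fd = 0.5 * 1.225 * 0.964 * 0.366 * 164.0961
= 35.462 N

35.462 N


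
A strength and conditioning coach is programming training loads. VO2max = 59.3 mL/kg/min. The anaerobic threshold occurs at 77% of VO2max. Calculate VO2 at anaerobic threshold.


AT fraction = 77 / 100 = 0.77
AT VO2 = 59.3 * 0.77
= 45.66 mL/kg/min

45.66 mL/kg/min


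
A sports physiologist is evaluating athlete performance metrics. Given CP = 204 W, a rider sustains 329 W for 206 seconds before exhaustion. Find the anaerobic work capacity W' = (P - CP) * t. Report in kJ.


Excess power = 329 - 204 = 125 W
Work above CP = 125 * 206 = 25750 J
W' = 25.75 kJ

25.75 kJ


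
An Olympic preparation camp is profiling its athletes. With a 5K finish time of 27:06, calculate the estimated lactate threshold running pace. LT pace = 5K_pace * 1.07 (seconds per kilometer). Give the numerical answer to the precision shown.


Race duration = 1626 s for 5 km
Average pace = 1626 / 5 = 325.2 s/km
LT pace = 325.2 * 1.07
= 347.96 s/km

347.96 s/km


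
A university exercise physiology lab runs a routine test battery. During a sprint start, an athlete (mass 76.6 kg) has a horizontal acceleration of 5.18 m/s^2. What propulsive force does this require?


Propulsive force = mass * acceleration
= 76.6 kg * 5.18 m/s^2
= 396.79 N

396.79 N


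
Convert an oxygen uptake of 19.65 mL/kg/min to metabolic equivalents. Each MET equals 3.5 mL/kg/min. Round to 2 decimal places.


One MET = 3.5 mL/kg/min
Number of METs = 19.65 / 3.5
= 5.61 METs

5.61 METs


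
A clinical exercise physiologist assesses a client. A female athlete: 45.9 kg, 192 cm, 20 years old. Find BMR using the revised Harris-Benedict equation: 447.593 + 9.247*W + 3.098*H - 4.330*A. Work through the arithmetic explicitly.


Intercept = 447.593
Weight contribution = 9.247 * 45.9 = 424.4373
Height contribution = 3.098 * 192 = 594.816
Age contribution = 4.33 * 20 = 86.6
BMR = 447.593 + 424.4373 + 594.816 - 86.6
= 1380.25 kcal/day

1380.25 kcal/day


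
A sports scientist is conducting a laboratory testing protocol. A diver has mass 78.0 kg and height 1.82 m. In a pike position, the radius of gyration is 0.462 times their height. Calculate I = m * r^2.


r = 0.462 * 1.82 = 0.84084 m
I = m * r^2 = 78.0 * 0.707012 = 55.147 kg*m^2

55.147 kg*m^2


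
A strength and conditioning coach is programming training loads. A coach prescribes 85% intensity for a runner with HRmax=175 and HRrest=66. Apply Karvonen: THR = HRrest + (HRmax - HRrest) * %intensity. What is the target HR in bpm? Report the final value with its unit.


Heart rate reserve = 175 - 66 = 109
Intensity fraction = 85 / 100 = 0.85
THR = 66 + 109 * 0.85 = 158.65 bpm

158.65 bpm


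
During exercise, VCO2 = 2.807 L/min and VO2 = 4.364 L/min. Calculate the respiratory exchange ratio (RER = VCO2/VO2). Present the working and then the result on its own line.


RER = VCO2 / VO2
= 2.807 / 4.364
= 0.6432

0.6432


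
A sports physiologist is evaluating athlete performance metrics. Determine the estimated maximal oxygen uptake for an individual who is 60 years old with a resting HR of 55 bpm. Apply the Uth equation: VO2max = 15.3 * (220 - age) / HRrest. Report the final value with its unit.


HRmax = 220 - 60 = 160
VO2max = 15.3 * (160 / 55)
= 15.3 * 2.9091
= 44.51 mL/kg/min

44.51 mL/kg/min


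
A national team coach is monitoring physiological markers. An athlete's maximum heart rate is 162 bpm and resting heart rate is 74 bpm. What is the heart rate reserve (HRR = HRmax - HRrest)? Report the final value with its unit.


HRR = HRmax - HRrest
= 162 - 74
= 88 bpm

88 bpm


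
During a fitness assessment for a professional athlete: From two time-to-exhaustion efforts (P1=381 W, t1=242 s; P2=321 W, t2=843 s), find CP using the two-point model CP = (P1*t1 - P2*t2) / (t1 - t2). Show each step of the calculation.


Work in trial 1 = 92202 J
Work in trial 2 = 270603 J
Delta work = -178401 J
Delta time = -601 s
CP = -178401 / -601 = 296.84 W

296.84 W


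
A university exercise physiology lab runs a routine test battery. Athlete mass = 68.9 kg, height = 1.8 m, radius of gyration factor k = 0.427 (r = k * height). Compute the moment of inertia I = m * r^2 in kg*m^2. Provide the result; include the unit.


r = k * height = 0.427 * 1.8 = 0.7686 m
r^2 = 0.7686^2 = 0.590746
I = 68.9 * 0.590746 = 40.702 kg*m^2

40.702 kg*m^2


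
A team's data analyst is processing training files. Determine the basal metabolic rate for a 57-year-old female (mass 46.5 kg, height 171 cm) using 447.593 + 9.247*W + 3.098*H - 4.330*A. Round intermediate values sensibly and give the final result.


BMR = 447.593 + 9.247*46.5 + 3.098*171 - 4.330*57
= 1160.53 kcal/day

1160.53 kcal/day


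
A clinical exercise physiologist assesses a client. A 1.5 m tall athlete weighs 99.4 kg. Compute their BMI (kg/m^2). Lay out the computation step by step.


height^2 = 2.25 m^2
BMI = 99.4 / 2.25 = 44.18 kg/m^2

44.18 kg/m^2


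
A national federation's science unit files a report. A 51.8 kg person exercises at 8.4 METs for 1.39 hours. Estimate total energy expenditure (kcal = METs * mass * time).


Energy = METs * mass(kg) * time(h)
= 8.4 * 51.8 * 1.39
= 604.82 kcal

604.82 kcal


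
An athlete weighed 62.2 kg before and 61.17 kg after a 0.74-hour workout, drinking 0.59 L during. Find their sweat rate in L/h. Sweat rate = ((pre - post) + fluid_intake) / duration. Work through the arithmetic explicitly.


Body mass change = 1.03 kg
Total sweat loss = 1.03 + 0.59 = 1.62 L
Rate = 1.62 / 0.74 = 2.189 L/h

2.189 L/h


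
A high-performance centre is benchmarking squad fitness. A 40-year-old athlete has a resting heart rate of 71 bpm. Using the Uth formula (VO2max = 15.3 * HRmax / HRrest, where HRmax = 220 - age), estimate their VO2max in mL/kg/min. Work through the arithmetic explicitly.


HRmax = 220 - 40 = 180 bpm
Ratio = HRmax / HRrest = 180 / 71 = 2.5352
VO2max = 15.3 * 2.5352 = 38.79 mL/kg/min

38.79 mL/kg/min


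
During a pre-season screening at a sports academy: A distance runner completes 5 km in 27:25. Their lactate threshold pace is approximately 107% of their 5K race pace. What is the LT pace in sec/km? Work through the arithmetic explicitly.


Convert to seconds: 27 min 25 s = 1645 s
Pace per km = 1645 / 5 = 329.0 s/km
LT pace = 329.0 * 1.07 = 352.03 s/km

352.03 s/km


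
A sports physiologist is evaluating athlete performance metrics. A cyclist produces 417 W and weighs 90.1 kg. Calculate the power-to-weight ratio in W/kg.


P/W = power / mass
= 417 / 90.1
= 4.628 W/kg

4.628 W/kg


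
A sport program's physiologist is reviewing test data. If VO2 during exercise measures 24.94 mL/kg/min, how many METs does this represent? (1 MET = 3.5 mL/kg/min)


METs = VO2 / 3.5 = 24.94 / 3.5 = 7.13

7.13 METs


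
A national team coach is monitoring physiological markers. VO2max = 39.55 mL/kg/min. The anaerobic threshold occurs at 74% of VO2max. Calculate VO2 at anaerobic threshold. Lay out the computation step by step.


AT fraction = 74 / 100 = 0.74
AT VO2 = 39.55 * 0.74
= 29.27 mL/kg/min

29.27 mL/kg/min


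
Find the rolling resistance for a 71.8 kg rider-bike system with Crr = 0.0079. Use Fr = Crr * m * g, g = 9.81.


m * g = 71.8 * 9.81 = 704.358 N
Fr = 0.0079 * 704.358 = 5.564 N

5.564 N


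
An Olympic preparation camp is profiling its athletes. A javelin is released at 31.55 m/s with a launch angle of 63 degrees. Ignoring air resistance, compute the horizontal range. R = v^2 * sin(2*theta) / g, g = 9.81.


Launch speed squared = 995.4025
sin(2 * 63 deg) = 0.809017
Range = 995.4025 * 0.809017 / 9.81
= 82.089 m

82.089 m


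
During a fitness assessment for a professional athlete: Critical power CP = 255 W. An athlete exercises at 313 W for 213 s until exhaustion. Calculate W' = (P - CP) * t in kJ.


P - CP = 313 - 255 = 58 W
W' = 58 * 213 = 12354 J
= 12354 / 1000 = 12.354 kJ

12.354 kJ


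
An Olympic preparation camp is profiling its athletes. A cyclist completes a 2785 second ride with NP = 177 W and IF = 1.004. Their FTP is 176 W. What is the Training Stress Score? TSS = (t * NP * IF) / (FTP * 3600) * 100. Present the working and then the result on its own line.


t * NP * IF = 2785 * 177 * 1.004 = 494916.78
FTP * 3600 = 633600
TSS = (494916.78 / 633600) * 100 = 78.11

78.11 TSS


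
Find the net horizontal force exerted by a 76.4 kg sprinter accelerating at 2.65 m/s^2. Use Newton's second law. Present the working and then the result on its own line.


Newton's second law: F = m * a
F = 76.4 * 2.65 = 202.46 N

202.46 N


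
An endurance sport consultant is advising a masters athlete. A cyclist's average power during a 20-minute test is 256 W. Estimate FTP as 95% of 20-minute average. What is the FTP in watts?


FTP = 20-min power * 0.95
= 256 * 0.95
= 243.2 W

243.2 W


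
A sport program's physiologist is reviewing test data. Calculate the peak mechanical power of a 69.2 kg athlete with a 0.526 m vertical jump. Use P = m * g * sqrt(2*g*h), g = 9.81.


First, sqrt(2gh) = sqrt(2 * 9.81 * 0.526)
= sqrt(10.32012) = 3.212494 m/s
Power = 69.2 * 9.81 * 3.212494 = 2180.81 W

2180.81 W


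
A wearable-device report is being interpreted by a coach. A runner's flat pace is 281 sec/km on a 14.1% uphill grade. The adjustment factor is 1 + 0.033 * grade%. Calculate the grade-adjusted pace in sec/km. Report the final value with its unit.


Factor = 1 + 0.033 * 14.1 = 1.4653
Adjusted pace = 281 * 1.4653
= 411.75 sec/km

411.75 s/km


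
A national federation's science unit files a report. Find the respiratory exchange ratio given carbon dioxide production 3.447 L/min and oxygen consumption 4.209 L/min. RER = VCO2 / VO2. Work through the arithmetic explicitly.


VCO2 = 3.447 L/min
VO2 = 4.209 L/min
RER = 3.447 / 4.209 = 0.819

0.819


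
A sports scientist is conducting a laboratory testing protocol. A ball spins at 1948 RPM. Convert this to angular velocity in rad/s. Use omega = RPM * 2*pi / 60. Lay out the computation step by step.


omega = 1948 * 2 * pi / 60
= 1948 * 6.28318531 / 60
= 12239.645 / 60
= 203.994 rad/s

203.994 rad/s


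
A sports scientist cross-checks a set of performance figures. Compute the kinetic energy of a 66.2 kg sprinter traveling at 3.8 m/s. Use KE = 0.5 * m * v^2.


Velocity squared = 14.44
KE = 0.5 * 66.2 * 14.44 = 477.96 J

477.96 J


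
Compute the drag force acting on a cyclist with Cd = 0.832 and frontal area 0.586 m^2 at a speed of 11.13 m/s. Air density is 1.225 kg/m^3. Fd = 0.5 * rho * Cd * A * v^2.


Step 1: v^2 = 123.8769
Step 2: Fd = 0.5 * 1.225 * 0.832 * 0.586 * 123.8769
= 36.993 N

36.993 N


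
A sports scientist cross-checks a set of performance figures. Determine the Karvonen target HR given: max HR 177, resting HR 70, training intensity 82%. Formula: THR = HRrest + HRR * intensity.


HRR = HRmax - HRrest = 177 - 70 = 107
THR = 70 + 107 * 0.82
= 157.74 bpm

157.74 bpm


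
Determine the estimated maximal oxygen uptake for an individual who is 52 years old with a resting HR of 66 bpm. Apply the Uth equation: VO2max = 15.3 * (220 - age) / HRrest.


HRmax = 220 - 52 = 168
VO2max = 15.3 * (168 / 66)
= 15.3 * 2.5455
= 38.95 mL/kg/min

38.95 mL/kg/min


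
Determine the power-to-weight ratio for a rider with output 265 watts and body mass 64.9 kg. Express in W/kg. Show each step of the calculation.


P/W = 265 / 64.9 = 4.083 W/kg

4.083 W/kg


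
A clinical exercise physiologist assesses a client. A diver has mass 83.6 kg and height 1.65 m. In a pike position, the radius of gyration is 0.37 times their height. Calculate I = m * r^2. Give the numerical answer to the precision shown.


r = 0.37 * 1.65 = 0.6105 m
I = m * r^2 = 83.6 * 0.37271 = 31.159 kg*m^2

31.159 kg*m^2


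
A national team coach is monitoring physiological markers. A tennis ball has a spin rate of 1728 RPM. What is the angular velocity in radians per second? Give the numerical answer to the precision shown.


Convert RPM to rad/s: multiply by 2*pi and divide by 60
omega = 1728 * 2 * pi / 60
= 180.956 rad/s

180.956 rad/s


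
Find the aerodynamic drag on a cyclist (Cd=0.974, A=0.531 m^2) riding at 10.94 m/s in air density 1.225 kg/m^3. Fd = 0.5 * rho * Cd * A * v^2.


Fd = 0.5 * 1.225 * 0.974 * 0.531 * 10.94^2
= 0.5 * 1.225 * 0.974 * 0.531 * 119.6836
= 37.914 N

37.914 N


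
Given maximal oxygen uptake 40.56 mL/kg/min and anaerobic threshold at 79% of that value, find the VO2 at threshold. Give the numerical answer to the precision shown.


Percentage as decimal = 0.79
VO2 at AT = 40.56 * 0.79 = 32.04 mL/kg/min

32.04 mL/kg/min


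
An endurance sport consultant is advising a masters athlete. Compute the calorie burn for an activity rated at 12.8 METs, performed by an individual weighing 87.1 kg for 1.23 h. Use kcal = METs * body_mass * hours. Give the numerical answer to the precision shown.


Product of METs and mass = 12.8 * 87.1 = 1114.88
Total kcal = 1114.88 * 1.23 = 1371.3 kcal

1371.3 kcal


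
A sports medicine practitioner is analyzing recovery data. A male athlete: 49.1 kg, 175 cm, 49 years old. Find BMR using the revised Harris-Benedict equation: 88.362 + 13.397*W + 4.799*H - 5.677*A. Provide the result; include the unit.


Intercept = 88.362
Weight contribution = 13.397 * 49.1 = 657.7927
Height contribution = 4.799 * 175 = 839.825
Age contribution = 5.677 * 49 = 278.173
BMR = 88.362 + 657.7927 + 839.825 - 278.173
= 1307.81 kcal/day

1307.81 kcal/day


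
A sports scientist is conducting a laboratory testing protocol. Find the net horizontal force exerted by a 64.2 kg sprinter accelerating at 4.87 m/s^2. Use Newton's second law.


Newton's second law: F = m * a
F = 64.2 * 4.87 = 312.65 N

312.65 N


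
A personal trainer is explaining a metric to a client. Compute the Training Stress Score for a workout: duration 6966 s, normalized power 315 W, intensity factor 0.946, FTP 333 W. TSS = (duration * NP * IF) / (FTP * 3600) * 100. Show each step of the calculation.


Product = 6966 * 315 * 0.946 = 2075798.34
Base = 333 * 3600 = 1198800
TSS = 2075798.34 / 1198800 * 100 = 173.16

173.16 TSS


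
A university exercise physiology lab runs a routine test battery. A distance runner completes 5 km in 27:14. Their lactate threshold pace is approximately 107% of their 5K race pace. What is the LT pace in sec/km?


Convert to seconds: 27 min 14 s = 1634 s
Pace per km = 1634 / 5 = 326.8 s/km
LT pace = 326.8 * 1.07 = 349.68 s/km

349.68 s/km


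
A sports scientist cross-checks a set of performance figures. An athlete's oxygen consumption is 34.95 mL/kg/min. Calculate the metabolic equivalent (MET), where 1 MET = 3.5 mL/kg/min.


MET = VO2 / 3.5
= 34.95 / 3.5
= 9.99 METs

9.99 METs


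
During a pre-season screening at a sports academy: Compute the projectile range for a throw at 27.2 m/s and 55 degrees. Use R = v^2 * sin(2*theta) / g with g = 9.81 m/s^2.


Two times the angle = 110 degrees
sin(110) = 0.939693
R = 739.84 * 0.939693 / 9.81 = 70.869 m

70.869 m


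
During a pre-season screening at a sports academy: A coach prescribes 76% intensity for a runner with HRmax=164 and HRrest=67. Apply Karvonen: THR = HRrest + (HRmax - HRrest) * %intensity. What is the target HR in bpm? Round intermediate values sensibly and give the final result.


Heart rate reserve = 164 - 67 = 97
Intensity fraction = 76 / 100 = 0.76
THR = 67 + 97 * 0.76 = 140.72 bpm

140.72 bpm


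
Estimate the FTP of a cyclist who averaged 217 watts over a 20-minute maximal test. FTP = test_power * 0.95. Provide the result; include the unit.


FTP = 217 * 0.95 = 206.15 W

206.15 W


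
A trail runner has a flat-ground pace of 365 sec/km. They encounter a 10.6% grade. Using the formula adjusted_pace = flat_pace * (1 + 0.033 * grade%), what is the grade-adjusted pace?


Grade factor = 1 + 0.033 * 10.6 = 1.3498
Adjusted = 365 * 1.3498 = 492.68 sec/km

492.68 s/km


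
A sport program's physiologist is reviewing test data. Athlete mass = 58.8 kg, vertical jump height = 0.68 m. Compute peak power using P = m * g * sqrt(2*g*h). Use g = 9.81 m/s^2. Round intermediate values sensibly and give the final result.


sqrt(2 * 9.81 * 0.68) = sqrt(13.3416) = 3.652616 m/s
P = 58.8 * 9.81 * 3.652616
= 2106.93 W

2106.93 W


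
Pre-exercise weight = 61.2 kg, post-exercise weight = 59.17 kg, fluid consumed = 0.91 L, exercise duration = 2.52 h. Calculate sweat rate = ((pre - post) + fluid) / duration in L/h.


Weight loss = 61.2 - 59.17 = 2.03 kg (approx L)
Total sweat = 2.03 + 0.91 = 2.94 L
Sweat rate = 2.94 / 2.52 = 1.167 L/h

1.167 L/h


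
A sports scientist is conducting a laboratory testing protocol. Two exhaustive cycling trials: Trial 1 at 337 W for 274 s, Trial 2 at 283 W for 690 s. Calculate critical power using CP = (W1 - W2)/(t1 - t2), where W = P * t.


W1 = 337 * 274 = 92338 J
W2 = 283 * 690 = 195270 J
CP = (92338 - 195270) / (274 - 690)
= -102932 / -416
= 247.43 W

247.43 W


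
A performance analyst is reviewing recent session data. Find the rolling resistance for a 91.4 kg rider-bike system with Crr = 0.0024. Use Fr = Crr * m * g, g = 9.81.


m * g = 91.4 * 9.81 = 896.634 N
Fr = 0.0024 * 896.634 = 2.152 N

2.152 N


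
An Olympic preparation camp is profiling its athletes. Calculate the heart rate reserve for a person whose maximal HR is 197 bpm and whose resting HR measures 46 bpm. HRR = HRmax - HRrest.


HRmax = 197 bpm
HRrest = 46 bpm
HRR = 197 - 46 = 151 bpm

151 bpm


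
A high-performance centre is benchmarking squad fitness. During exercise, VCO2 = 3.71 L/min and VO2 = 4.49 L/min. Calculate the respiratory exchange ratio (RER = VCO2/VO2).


RER = VCO2 / VO2
= 3.71 / 4.49
= 0.8263

0.8263


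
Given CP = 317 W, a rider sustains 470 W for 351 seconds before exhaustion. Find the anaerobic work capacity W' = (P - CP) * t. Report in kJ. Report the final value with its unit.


Excess power = 470 - 317 = 153 W
Work above CP = 153 * 351 = 53703 J
W' = 53.703 kJ

53.703 kJ


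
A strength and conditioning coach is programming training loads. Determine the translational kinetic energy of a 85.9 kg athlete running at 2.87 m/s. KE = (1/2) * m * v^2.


KE = 0.5 * m * v^2
= 0.5 * 85.9 * 2.87^2
= 0.5 * 85.9 * 8.2369
= 353.77 J

353.77 J


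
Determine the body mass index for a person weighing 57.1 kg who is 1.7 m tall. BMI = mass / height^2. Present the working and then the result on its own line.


BMI = mass / height^2
= 57.1 / 1.7^2
= 57.1 / 2.89
= 19.76 kg/m^2

19.76 kg/m^2


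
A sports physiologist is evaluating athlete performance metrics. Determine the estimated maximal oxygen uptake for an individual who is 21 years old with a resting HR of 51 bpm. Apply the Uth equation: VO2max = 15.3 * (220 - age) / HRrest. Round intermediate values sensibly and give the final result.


HRmax = 220 - 21 = 199
VO2max = 15.3 * (199 / 51)
= 15.3 * 3.902
= 59.7 mL/kg/min

59.7 mL/kg/min


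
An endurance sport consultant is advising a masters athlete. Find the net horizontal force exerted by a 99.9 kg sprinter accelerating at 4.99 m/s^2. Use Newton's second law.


Newton's second law: F = m * a
F = 99.9 * 4.99 = 498.5 N

498.5 N


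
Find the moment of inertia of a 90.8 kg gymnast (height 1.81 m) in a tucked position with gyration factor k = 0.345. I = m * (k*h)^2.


Radius of gyration = 0.345 * 1.81 = 0.62445 m
I = 90.8 * 0.62445^2
= 90.8 * 0.389938
= 35.406 kg*m^2

35.406 kg*m^2


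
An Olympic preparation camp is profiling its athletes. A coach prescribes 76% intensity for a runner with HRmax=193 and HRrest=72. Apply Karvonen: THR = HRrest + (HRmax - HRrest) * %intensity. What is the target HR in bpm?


Heart rate reserve = 193 - 72 = 121
Intensity fraction = 76 / 100 = 0.76
THR = 72 + 121 * 0.76 = 163.96 bpm

163.96 bpm


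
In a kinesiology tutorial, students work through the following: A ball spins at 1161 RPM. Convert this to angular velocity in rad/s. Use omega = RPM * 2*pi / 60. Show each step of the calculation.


omega = 1161 * 2 * pi / 60
= 1161 * 6.28318531 / 60
= 7294.778 / 60
= 121.58 rad/s

121.58 rad/s


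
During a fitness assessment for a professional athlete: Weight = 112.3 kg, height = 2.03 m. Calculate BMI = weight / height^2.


height^2 = 2.03^2 = 4.1209
BMI = 112.3 / 4.1209 = 27.25 kg/m^2

27.25 kg/m^2


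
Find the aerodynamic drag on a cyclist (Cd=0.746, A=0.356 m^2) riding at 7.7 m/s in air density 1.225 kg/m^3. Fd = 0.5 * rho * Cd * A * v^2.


Fd = 0.5 * 1.225 * 0.746 * 0.356 * 7.7^2
= 0.5 * 1.225 * 0.746 * 0.356 * 59.29
= 9.644 N

9.644 N


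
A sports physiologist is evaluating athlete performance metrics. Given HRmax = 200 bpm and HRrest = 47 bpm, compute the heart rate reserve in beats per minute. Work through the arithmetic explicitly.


Heart rate reserve = maximum HR minus resting HR
HRR = 200 - 47 = 153 bpm

153 bpm


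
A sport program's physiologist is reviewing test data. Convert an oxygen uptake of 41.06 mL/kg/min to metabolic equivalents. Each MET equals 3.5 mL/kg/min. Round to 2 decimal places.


One MET = 3.5 mL/kg/min
Number of METs = 41.06 / 3.5
= 11.73 METs

11.73 METs


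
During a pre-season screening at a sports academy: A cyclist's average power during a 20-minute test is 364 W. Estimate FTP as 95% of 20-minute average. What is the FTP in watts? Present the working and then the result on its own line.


FTP = 20-min power * 0.95
= 364 * 0.95
= 345.8 W

345.8 W


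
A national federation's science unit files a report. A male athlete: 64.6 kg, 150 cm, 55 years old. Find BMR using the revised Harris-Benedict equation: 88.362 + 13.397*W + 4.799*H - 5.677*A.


Intercept = 88.362
Weight contribution = 13.397 * 64.6 = 865.4462
Height contribution = 4.799 * 150 = 719.85
Age contribution = 5.677 * 55 = 312.235
BMR = 88.362 + 865.4462 + 719.85 - 312.235
= 1361.42 kcal/day

1361.42 kcal/day


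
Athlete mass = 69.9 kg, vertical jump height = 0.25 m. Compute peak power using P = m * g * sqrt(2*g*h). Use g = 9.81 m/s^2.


sqrt(2 * 9.81 * 0.25) = sqrt(4.905) = 2.214723 m/s
P = 69.9 * 9.81 * 2.214723
= 1518.68 W

1518.68 W


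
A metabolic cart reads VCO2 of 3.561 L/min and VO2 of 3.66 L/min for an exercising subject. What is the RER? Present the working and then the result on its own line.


RER = VCO2 / VO2 = 3.561 / 3.66 = 0.973

0.973


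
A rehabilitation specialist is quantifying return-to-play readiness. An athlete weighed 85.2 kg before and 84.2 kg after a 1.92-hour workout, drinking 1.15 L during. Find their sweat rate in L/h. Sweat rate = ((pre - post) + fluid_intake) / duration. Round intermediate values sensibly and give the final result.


Body mass change = 1.0 kg
Total sweat loss = 1.0 + 1.15 = 2.15 L
Rate = 2.15 / 1.92 = 1.12 L/h

1.12 L/h


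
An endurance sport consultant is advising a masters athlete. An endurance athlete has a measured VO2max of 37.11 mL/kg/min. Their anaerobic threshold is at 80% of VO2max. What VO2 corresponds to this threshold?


Anaerobic threshold VO2 = VO2max * 80%
= 37.11 * 0.8
= 29.69 mL/kg/min

29.69 mL/kg/min


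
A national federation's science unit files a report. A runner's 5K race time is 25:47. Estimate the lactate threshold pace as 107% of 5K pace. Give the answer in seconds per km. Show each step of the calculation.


Total race time = 25*60 + 47 = 1547 seconds
5K pace = 1547 / 5 = 309.4 sec/km
LT pace = 309.4 * 1.07 = 331.06 sec/km

331.06 s/km


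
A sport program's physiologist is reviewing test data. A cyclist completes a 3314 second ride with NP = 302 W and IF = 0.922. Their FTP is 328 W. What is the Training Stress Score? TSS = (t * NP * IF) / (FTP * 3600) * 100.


t * NP * IF = 3314 * 302 * 0.922 = 922763.416
FTP * 3600 = 1180800
TSS = (922763.416 / 1180800) * 100 = 78.15

78.15 TSS


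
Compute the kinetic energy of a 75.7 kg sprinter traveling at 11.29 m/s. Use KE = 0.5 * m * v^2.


Velocity squared = 127.4641
KE = 0.5 * 75.7 * 127.4641 = 4824.52 J

4824.52 J


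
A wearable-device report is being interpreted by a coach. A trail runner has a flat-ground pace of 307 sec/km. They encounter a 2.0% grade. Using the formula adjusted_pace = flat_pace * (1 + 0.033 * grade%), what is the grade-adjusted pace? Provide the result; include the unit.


Grade factor = 1 + 0.033 * 2.0 = 1.066
Adjusted = 307 * 1.066 = 327.26 sec/km

327.26 s/km


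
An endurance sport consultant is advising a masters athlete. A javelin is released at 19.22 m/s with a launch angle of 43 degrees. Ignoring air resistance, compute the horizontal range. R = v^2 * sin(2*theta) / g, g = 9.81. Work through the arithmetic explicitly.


Launch speed squared = 369.4084
sin(2 * 43 deg) = 0.997564
Range = 369.4084 * 0.997564 / 9.81
= 37.565 m

37.565 m


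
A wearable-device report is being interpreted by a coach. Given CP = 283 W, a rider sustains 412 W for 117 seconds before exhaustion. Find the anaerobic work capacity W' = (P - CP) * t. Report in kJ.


Excess power = 412 - 283 = 129 W
Work above CP = 129 * 117 = 15093 J
W' = 15.093 kJ

15.093 kJ


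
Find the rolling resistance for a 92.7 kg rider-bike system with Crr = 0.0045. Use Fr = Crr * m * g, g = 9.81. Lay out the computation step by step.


m * g = 92.7 * 9.81 = 909.387 N
Fr = 0.0045 * 909.387 = 4.092 N

4.092 N


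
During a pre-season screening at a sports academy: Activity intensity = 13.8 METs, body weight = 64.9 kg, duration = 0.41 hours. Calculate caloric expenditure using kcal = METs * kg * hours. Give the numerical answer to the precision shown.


kcal = 13.8 * 64.9 * 0.41
= 895.62 * 0.41
= 367.2 kcal

367.2 kcal


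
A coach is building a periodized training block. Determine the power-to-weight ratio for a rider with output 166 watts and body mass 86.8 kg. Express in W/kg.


P/W = 166 / 86.8 = 1.912 W/kg

1.912 W/kg


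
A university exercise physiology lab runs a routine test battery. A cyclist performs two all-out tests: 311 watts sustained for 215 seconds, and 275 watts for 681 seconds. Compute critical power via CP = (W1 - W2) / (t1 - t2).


W1 = P1 * t1 = 311 * 215 = 66865 J
W2 = P2 * t2 = 275 * 681 = 187275 J
CP = (66865 - 187275) / (215 - 681)
= 258.39 W

258.39 W


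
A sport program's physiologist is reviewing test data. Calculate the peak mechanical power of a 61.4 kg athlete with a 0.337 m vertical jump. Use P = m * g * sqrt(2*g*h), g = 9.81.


First, sqrt(2gh) = sqrt(2 * 9.81 * 0.337)
= sqrt(6.61194) = 2.571369 m/s
Power = 61.4 * 9.81 * 2.571369 = 1548.82 W

1548.82 W


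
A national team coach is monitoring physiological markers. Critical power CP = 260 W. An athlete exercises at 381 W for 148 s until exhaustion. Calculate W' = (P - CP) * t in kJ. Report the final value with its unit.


P - CP = 381 - 260 = 121 W
W' = 121 * 148 = 17908 J
= 17908 / 1000 = 17.908 kJ

17.908 kJ


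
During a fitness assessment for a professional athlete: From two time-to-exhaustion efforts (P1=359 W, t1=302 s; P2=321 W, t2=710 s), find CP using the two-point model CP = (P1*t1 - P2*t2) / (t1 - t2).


Work in trial 1 = 108418 J
Work in trial 2 = 227910 J
Delta work = -119492 J
Delta time = -408 s
CP = -119492 / -408 = 292.87 W

292.87 W


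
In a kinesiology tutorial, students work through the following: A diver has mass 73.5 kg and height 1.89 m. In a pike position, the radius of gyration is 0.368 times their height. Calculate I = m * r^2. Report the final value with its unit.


r = 0.368 * 1.89 = 0.69552 m
I = m * r^2 = 73.5 * 0.483748 = 35.555 kg*m^2

35.555 kg*m^2


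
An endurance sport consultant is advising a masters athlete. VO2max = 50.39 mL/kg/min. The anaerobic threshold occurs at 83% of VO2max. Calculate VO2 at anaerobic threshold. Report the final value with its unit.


AT fraction = 83 / 100 = 0.83
AT VO2 = 50.39 * 0.83
= 41.82 mL/kg/min

41.82 mL/kg/min


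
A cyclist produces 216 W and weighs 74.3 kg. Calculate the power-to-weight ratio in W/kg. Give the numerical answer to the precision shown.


P/W = power / mass
= 216 / 74.3
= 2.907 W/kg

2.907 W/kg


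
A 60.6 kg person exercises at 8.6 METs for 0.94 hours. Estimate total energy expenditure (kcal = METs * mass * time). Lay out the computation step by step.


Energy = METs * mass(kg) * time(h)
= 8.6 * 60.6 * 0.94
= 489.89 kcal

489.89 kcal


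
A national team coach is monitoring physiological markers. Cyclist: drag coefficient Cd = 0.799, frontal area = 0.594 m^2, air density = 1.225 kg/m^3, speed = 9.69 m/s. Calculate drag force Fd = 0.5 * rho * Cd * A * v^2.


v^2 = 9.69^2 = 93.8961
Fd = 0.5 * 1.225 * 0.799 * 0.594 * 93.8961
= 27.295 N

27.295 N


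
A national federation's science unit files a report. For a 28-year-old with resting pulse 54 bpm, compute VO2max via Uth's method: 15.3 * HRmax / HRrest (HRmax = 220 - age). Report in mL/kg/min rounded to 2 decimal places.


Step 1: HRmax = 220 - 28 = 192 bpm
Step 2: Ratio = 192 / 54 = 3.5556
Step 3: VO2max = 15.3 * 3.5556 = 54.4 mL/kg/min

54.4 mL/kg/min


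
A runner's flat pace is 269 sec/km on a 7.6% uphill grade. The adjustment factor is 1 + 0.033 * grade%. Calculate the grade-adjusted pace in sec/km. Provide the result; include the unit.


Factor = 1 + 0.033 * 7.6 = 1.2508
Adjusted pace = 269 * 1.2508
= 336.47 sec/km

336.47 s/km


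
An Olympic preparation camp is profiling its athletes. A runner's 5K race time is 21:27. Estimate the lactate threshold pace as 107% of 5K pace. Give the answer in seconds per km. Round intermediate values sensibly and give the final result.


Total race time = 21*60 + 27 = 1287 seconds
5K pace = 1287 / 5 = 257.4 sec/km
LT pace = 257.4 * 1.07 = 275.42 sec/km

275.42 s/km


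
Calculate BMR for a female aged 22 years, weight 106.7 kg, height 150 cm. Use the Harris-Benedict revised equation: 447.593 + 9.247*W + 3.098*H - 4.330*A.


Substituting values:
W term = 9.247 * 106.7 = 986.6549
H term = 3.098 * 150 = 464.7
A term = 4.330 * 22 = 95.26
BMR = 1803.69 kcal/day

1803.69 kcal/day


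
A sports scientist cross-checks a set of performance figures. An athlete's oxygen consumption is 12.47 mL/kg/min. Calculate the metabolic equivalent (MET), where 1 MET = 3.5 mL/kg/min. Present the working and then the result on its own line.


MET = VO2 / 3.5
= 12.47 / 3.5
= 3.56 METs

3.56 METs


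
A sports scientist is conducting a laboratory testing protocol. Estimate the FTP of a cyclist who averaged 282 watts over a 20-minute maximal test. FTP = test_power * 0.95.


FTP = 282 * 0.95 = 267.9 W

267.9 W


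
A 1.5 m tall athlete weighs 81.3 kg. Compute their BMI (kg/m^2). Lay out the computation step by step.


height^2 = 2.25 m^2
BMI = 81.3 / 2.25 = 36.13 kg/m^2

36.13 kg/m^2


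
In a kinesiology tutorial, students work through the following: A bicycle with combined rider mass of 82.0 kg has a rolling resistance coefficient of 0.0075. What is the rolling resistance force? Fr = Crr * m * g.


Fr = 0.0075 * 82.0 * 9.81
= 0.615 * 9.81
= 6.033 N

6.033 N


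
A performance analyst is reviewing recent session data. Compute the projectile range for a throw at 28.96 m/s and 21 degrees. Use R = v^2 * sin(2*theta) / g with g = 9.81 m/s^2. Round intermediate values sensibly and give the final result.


Two times the angle = 42 degrees
sin(42) = 0.669131
R = 838.6816 * 0.669131 / 9.81 = 57.206 m

57.206 m


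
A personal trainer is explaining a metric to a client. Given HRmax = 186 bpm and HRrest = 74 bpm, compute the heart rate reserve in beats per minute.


Heart rate reserve = maximum HR minus resting HR
HRR = 186 - 74 = 112 bpm

112 bpm


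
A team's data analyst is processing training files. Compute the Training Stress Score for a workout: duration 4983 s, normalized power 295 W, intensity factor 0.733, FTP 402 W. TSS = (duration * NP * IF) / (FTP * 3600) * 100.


Product = 4983 * 295 * 0.733 = 1077499.005
Base = 402 * 3600 = 1447200
TSS = 1077499.005 / 1447200 * 100 = 74.45

74.45 TSS


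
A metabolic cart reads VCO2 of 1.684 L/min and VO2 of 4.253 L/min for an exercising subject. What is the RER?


RER = VCO2 / VO2 = 1.684 / 4.253 = 0.396

0.396


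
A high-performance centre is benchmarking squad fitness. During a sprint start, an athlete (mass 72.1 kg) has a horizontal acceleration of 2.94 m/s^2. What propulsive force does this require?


Propulsive force = mass * acceleration
= 72.1 kg * 2.94 m/s^2
= 211.97 N

211.97 N


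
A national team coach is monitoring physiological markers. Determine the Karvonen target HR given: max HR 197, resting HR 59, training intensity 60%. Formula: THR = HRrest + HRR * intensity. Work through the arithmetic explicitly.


HRR = HRmax - HRrest = 197 - 59 = 138
THR = 59 + 138 * 0.6
= 141.8 bpm

141.8 bpm


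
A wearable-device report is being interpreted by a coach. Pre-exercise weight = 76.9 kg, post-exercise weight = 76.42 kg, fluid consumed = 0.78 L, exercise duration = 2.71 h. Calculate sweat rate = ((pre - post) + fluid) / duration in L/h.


Weight loss = 76.9 - 76.42 = 0.48 kg (approx L)
Total sweat = 0.48 + 0.78 = 1.26 L
Sweat rate = 1.26 / 2.71 = 0.465 L/h

0.465 L/h


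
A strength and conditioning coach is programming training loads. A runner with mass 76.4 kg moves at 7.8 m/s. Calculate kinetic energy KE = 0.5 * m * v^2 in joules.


v^2 = 7.8^2 = 60.84
KE = 0.5 * 76.4 * 60.84
= 2324.09 J

2324.09 J


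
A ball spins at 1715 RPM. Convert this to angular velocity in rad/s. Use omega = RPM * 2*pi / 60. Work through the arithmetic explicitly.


omega = 1715 * 2 * pi / 60
= 1715 * 6.28318531 / 60
= 10775.663 / 60
= 179.594 rad/s

179.594 rad/s


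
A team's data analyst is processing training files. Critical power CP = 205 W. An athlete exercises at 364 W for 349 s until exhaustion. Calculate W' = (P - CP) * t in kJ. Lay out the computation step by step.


P - CP = 364 - 205 = 159 W
W' = 159 * 349 = 55491 J
= 55491 / 1000 = 55.491 kJ

55.491 kJ


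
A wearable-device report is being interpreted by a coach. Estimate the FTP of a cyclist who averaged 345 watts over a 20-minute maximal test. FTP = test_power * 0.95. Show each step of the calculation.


FTP = 345 * 0.95 = 327.75 W

327.75 W


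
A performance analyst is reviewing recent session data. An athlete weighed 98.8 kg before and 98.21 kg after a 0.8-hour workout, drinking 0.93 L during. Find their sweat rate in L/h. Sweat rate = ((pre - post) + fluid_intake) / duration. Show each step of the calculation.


Body mass change = 0.59 kg
Total sweat loss = 0.59 + 0.93 = 1.52 L
Rate = 1.52 / 0.8 = 1.9 L/h

1.9 L/h


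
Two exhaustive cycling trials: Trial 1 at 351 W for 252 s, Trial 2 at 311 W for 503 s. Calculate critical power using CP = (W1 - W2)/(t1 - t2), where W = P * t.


W1 = 351 * 252 = 88452 J
W2 = 311 * 503 = 156433 J
CP = (88452 - 156433) / (252 - 503)
= -67981 / -251
= 270.84 W

270.84 W


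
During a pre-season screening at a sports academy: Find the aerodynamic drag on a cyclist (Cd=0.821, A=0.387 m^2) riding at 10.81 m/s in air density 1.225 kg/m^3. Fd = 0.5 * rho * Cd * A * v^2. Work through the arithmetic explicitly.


Fd = 0.5 * 1.225 * 0.821 * 0.387 * 10.81^2
= 0.5 * 1.225 * 0.821 * 0.387 * 116.8561
= 22.741 N

22.741 N


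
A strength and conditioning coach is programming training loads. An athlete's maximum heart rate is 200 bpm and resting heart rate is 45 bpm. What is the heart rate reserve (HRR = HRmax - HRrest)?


HRR = HRmax - HRrest
= 200 - 45
= 155 bpm

155 bpm


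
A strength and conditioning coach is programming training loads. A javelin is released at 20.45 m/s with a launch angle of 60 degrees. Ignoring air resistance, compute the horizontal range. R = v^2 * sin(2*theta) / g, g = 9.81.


Launch speed squared = 418.2025
sin(2 * 60 deg) = 0.866025
Range = 418.2025 * 0.866025 / 9.81
= 36.919 m

36.919 m


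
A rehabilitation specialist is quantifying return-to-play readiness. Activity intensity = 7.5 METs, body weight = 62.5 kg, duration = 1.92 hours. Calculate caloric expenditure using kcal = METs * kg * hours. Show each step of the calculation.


kcal = 7.5 * 62.5 * 1.92
= 468.75 * 1.92
= 900.0 kcal

900.0 kcal


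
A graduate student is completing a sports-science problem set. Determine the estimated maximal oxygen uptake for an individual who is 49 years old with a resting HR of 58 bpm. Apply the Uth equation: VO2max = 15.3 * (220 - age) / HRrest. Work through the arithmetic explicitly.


HRmax = 220 - 49 = 171
VO2max = 15.3 * (171 / 58)
= 15.3 * 2.9483
= 45.11 mL/kg/min

45.11 mL/kg/min


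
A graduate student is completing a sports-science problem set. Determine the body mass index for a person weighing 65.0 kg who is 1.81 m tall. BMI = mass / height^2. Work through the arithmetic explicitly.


BMI = mass / height^2
= 65.0 / 1.81^2
= 65.0 / 3.2761
= 19.84 kg/m^2

19.84 kg/m^2


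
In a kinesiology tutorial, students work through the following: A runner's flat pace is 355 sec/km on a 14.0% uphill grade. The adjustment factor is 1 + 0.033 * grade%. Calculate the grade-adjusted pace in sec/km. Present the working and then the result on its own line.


Factor = 1 + 0.033 * 14.0 = 1.462
Adjusted pace = 355 * 1.462
= 519.01 sec/km

519.01 s/km


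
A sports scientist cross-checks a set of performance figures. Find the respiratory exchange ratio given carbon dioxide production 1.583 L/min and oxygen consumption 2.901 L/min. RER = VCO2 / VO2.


VCO2 = 1.583 L/min
VO2 = 2.901 L/min
RER = 1.583 / 2.901 = 0.5457

0.5457


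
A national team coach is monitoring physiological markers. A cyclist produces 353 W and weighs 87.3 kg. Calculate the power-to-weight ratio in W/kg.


P/W = power / mass
= 353 / 87.3
= 4.044 W/kg

4.044 W/kg


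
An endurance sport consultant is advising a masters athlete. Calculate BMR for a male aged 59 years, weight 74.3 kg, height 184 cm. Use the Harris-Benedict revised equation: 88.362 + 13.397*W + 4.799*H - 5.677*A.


Substituting values:
W term = 13.397 * 74.3 = 995.3971
H term = 4.799 * 184 = 883.016
A term = 5.677 * 59 = 334.943
BMR = 1631.83 kcal/day

1631.83 kcal/day
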